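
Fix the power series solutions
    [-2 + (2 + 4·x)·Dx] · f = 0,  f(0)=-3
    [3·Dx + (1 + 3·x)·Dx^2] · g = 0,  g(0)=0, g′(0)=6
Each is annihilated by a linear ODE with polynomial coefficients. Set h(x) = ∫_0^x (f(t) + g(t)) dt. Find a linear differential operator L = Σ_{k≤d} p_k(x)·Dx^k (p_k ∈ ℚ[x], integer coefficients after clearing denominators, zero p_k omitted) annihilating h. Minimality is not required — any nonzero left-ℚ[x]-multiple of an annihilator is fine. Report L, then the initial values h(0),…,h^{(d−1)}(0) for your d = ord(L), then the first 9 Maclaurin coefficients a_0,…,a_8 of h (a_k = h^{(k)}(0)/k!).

L = (9 + 9·x)·Dx^2 + (15 + 54·x + 45·x^2)·Dx^3 + (2 + 13·x + 27·x^2 + 18·x^3)·Dx^4  (order 4).
h: a_k = 0, -3, 3/2, -5/2, 33/8, -309/40, 1261/80, -3825/112, 69291/896, …
ICs: h(0) = 0, h′(0) = -3, h′′(0) = 3, h′′′(0) = -15.

f: a_k = -3, -3, 3/2, -3/2, 15/8, -21/8, 63/16, -99/16, 1287/128, …
g: a_k = 0, 6, -9, 18, -81/2, 486/5, -243, 4374/7, -6561/4, …
L₀ := lclm(L_f,L_g); ord L₀ ≤ 1+2.
∫: right-multiply L₀ by Dx.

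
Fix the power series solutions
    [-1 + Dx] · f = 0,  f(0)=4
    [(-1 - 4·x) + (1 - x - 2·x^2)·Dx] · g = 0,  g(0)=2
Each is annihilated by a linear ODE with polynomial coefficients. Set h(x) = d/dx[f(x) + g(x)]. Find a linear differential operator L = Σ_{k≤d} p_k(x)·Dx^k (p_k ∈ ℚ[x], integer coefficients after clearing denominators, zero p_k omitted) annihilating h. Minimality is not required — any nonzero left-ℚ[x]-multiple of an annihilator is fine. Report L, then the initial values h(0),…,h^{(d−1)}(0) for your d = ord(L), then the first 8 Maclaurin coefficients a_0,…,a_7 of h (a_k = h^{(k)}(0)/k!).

f: a_k = 4, 4, 2, 2/3, 1/6, 1/30, 1/180, 1/1260, …
g: a_k = 2, 2, 6, 10, 22, 42, 86, 170, …
h₀=f+g: left-lcm gives L₀, ord ≤ 2.
h=h₀': d/dx-closure on L₀ ⇒ L.
L = (24 + 138·x + 144·x^2 + 240·x^3 + 48·x^4) + (-29 - 142·x - 155·x^2 - 200·x^3 + 20·x^4 + 16·x^5)·Dx + (5 + 4·x + 11·x^2 - 40·x^3 - 68·x^4 - 16·x^5)·Dx^2  (order 2).
h: a_k = 6, 16, 32, 266/3, 1261/6, 15481/30, 214201/180, 3447361/1260, …
ICs: h(0) = 6, h′(0) = 16.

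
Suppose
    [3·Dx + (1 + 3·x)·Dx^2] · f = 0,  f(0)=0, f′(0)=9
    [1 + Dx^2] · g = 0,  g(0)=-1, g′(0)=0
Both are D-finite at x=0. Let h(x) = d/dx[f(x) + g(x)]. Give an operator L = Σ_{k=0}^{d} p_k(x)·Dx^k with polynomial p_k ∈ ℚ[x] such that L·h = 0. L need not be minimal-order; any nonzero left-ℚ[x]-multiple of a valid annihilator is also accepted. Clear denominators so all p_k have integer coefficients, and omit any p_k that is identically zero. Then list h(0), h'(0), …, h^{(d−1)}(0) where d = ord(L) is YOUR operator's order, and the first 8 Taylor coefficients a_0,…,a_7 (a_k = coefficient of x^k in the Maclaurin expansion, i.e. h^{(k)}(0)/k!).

L = (165 + 18·x + 27·x^2) + (19 + 63·x + 27·x^2 + 27·x^3)·Dx + (165 + 18·x + 27·x^2)·Dx^2 + (19 + 63·x + 27·x^2 + 27·x^3)·Dx^3  (order 3).
h: a_k = 9, -26, 81, -1459/6, 729, -262439/120, 6561, -99202321/5040, …
ICs: h(0) = 9, h′(0) = -26, h′′(0) = 162.

f: a_k = 0, 9, -27/2, 27, -243/4, 729/5, -729/2, 6561/7, …
g: a_k = -1, 0, 1/2, 0, -1/24, 0, 1/720, 0, …
f+g: L₀ = lclm(L_f,L_g), ord ≤ 2+2.
Derive L from L₀ (diff closure).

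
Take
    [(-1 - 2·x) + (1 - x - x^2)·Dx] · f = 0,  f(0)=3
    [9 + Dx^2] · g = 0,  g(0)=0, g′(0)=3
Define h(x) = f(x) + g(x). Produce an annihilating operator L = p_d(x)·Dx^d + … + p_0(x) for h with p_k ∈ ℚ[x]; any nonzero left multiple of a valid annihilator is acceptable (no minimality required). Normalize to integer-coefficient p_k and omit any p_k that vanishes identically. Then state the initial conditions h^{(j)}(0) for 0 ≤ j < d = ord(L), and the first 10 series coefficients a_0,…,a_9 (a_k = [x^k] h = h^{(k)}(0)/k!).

f: a_k = 3, 3, 6, 9, 15, 24, 39, 63, 102, 165, …
g: a_k = 0, 3, 0, -9/2, 0, 81/40, 0, -243/560, 0, 243/4480, …
Weyl lclm of L_f,L_g ⇒ L₀ (ord ≤ 3).
L = (243 + 432·x - 81·x^2 + 216·x^3 + 405·x^4 + 162·x^5) + (-117 + 225·x + 36·x^2 - 297·x^3 + 54·x^4 + 243·x^5 + 81·x^6)·Dx + (27 + 48·x - 9·x^2 + 24·x^3 + 45·x^4 + 18·x^5)·Dx^2 + (-13 + 25·x + 4·x^2 - 33·x^3 + 6·x^4 + 27·x^5 + 9·x^6)·Dx^3  (order 3).
h: a_k = 3, 6, 6, 9/2, 15, 1041/40, 39, 35037/560, 102, 739443/4480, …
ICs: h(0) = 3, h′(0) = 6, h′′(0) = 12.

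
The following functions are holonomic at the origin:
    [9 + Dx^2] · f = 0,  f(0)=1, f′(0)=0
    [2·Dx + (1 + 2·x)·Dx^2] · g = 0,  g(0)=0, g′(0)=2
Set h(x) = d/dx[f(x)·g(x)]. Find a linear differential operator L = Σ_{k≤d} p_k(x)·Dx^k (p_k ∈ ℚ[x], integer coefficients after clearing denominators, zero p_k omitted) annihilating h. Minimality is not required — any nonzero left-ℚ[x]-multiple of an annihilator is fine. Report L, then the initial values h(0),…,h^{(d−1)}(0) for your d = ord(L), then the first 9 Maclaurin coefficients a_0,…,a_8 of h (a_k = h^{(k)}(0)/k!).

L = (-1890 - 5103·x + 24057·x^2 + 163296·x^3 + 344088·x^4 + 314928·x^5 + 104976·x^6) + (-297 + 1998·x + 19440·x^2 + 51840·x^3 + 58320·x^4 + 23328·x^5)·Dx + (-147 + 738·x + 11106·x^2 + 44064·x^3 + 80352·x^4 + 69984·x^5 + 23328·x^6)·Dx^2 + (-33 + 222·x + 2160·x^2 + 5760·x^3 + 6480·x^4 + 2592·x^5)·Dx^3 + (7 + 145·x + 937·x^2 + 2880·x^3 + 4680·x^4 + 3888·x^5 + 1296·x^6)·Dx^4  (order 4).
h: a_k = 2, -4, -19, 20, 23/4, 7/2, -991/40, 181/5, -24883/448, …
ICs: h(0) = 2, h′(0) = -4, h′′(0) = -38, h′′′(0) = 120.

f: a_k = 1, 0, -9/2, 0, 27/8, 0, -81/80, 0, 729/4480, …
g: a_k = 0, 2, -2, 8/3, -4, 32/5, -32/3, 128/7, -32, …
Sym-product of L_f,L_g gives L₀ (≤ ord 4).
Derive L from L₀ (diff closure).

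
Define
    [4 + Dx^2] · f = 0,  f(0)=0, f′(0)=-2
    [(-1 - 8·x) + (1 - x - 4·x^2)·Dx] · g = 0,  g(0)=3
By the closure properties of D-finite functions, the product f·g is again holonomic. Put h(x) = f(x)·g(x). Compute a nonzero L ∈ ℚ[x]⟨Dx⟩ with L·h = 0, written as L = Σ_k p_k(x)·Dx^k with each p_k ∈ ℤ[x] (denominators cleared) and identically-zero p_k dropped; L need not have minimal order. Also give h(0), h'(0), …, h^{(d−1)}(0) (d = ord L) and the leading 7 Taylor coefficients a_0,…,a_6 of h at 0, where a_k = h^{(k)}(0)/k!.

L = (4 + 4·x + 16·x^2) + (2 + 16·x)·Dx + (-1 + x + 4·x^2)·Dx^2  (order 2).
h: a_k = 0, -6, -6, -26, -50, -774/5, -1774/5, …
ICs: h(0) = 0, h′(0) = -6.

f: a_k = 0, -2, 0, 4/3, 0, -4/15, 0, …
g: a_k = 3, 3, 15, 27, 87, 195, 543, …
h₀=f·g: eliminate ⇒ L₀, order ≤ 2·1.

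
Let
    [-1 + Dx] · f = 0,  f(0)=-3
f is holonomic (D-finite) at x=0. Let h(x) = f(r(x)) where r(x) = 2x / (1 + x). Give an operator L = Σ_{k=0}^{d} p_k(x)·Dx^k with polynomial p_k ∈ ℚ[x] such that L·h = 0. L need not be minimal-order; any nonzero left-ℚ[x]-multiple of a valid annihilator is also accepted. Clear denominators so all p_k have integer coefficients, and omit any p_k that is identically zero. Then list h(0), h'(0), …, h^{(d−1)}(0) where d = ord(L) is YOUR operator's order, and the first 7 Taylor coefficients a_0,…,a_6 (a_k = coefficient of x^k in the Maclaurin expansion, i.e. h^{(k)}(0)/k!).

L = -2 + (1 + 2·x + x^2)·Dx  (order 1).
h: a_k = -3, -6, 0, 2, -2, 6/5, -4/15, …
ICs: h(0) = -3.

f: a_k = -3, -3, -3/2, -1/2, -1/8, -1/40, -1/240, …
L₀ from L_f via x↦r, Dx↦r'^{-1}Dx.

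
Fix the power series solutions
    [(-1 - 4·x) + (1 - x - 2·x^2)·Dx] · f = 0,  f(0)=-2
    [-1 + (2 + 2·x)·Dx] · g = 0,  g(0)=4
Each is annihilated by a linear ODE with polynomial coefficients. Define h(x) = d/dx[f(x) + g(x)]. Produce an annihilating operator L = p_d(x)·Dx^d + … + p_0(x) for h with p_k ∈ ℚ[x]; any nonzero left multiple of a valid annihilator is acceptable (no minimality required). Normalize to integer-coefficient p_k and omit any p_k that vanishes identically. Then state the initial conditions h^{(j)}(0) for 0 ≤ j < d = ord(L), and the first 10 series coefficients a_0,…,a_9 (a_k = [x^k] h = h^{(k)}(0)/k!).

L = (-78 - 288·x - 288·x^2 - 240·x^3) + (-117 - 693·x - 1188·x^2 - 1332·x^3 - 720·x^4)·Dx + (26 + 52·x + 2·x^2 - 208·x^3 - 344·x^4 - 160·x^5)·Dx^2  (order 2).
h: a_k = 0, -13, -117/4, -709/8, -13405/64, -66111/128, -609049/512, -2802093/1024, -100558557/16384, -447623035/32768, …
ICs: h(0) = 0, h′(0) = -13.

f: a_k = -2, -2, -6, -10, -22, -42, -86, -170, -342, -682, …
g: a_k = 4, 2, -1/2, 1/4, -5/32, 7/64, -21/256, 33/512, -429/8192, 715/16384, …
f+g: L₀ = lclm(L_f,L_g), ord ≤ 1+1.
h=h₀': d/dx-closure on L₀ ⇒ L.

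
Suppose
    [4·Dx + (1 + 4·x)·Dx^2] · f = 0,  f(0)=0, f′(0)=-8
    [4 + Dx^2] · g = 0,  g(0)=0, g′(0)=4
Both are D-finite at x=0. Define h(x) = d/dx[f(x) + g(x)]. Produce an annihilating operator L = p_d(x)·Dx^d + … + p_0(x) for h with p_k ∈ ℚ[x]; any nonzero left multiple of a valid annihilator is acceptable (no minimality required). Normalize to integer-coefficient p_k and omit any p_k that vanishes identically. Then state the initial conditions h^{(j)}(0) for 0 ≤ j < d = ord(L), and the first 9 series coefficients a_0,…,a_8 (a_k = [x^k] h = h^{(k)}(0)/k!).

f: a_k = 0, -8, 16, -128/3, 128, -2048/5, 4096/3, -32768/7, 16384, …
g: a_k = 0, 4, 0, -8/3, 0, 8/15, 0, -16/315, 0, …
f+g: L₀ = lclm(L_f,L_g), ord ≤ 2+2.
h₀' ⇒ L via d/dx closure of L₀.
L = (400 + 128·x + 256·x^2) + (36 + 176·x + 192·x^2 + 256·x^3)·Dx + (100 + 32·x + 64·x^2)·Dx^2 + (9 + 44·x + 48·x^2 + 64·x^3)·Dx^3  (order 3).
h: a_k = -4, 32, -136, 512, -6136/3, 8192, -1474576/45, 131072, -165150712/315, …
ICs: h(0) = -4, h′(0) = 32, h′′(0) = -272.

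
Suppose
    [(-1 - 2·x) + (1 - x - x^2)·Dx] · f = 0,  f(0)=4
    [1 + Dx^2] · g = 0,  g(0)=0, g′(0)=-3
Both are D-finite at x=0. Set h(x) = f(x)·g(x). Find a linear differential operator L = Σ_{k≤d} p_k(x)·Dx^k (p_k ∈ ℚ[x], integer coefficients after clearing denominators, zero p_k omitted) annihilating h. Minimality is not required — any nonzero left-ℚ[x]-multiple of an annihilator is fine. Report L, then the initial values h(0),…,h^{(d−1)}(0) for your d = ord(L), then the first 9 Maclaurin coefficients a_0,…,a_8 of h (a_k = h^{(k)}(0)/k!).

f: a_k = 4, 4, 8, 12, 20, 32, 52, 84, 136, …
g: a_k = 0, -3, 0, 1/2, 0, -1/40, 0, 1/1680, 0, …
h₀=f·g: eliminate ⇒ L₀, order ≤ 1·2.
L = (1 + x + x^2) + (2 + 4·x)·Dx + (-1 + x + x^2)·Dx^2  (order 2).
h: a_k = 0, -12, -12, -22, -34, -561/10, -901/10, -61403/420, -19849/84, …
ICs: h(0) = 0, h′(0) = -12.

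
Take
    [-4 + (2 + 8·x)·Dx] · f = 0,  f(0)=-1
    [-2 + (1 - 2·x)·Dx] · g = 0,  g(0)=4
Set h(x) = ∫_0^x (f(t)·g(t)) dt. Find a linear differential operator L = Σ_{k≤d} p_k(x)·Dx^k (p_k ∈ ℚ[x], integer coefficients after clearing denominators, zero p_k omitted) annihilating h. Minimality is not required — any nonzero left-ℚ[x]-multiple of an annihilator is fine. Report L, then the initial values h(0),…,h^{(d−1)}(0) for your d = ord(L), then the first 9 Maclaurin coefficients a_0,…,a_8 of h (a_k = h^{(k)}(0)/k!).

f: a_k = -1, -2, 2, -4, 10, -28, 84, -264, 858, …
g: a_k = 4, 8, 16, 32, 64, 128, 256, 512, 1024, …
L₀ := L_f ⊗_s L_g (sym. prod.), ord ≤ 1.
h=∫₀ˣh₀: take L = L₀·Dx.
L = (4 + 4·x)·Dx + (-1 - 2·x + 8·x^2)·Dx^2  (order 2).
h: a_k = 0, -4, -8, -8, -16, -88/5, -48, -240/7, -192, …
ICs: h(0) = 0, h′(0) = -4.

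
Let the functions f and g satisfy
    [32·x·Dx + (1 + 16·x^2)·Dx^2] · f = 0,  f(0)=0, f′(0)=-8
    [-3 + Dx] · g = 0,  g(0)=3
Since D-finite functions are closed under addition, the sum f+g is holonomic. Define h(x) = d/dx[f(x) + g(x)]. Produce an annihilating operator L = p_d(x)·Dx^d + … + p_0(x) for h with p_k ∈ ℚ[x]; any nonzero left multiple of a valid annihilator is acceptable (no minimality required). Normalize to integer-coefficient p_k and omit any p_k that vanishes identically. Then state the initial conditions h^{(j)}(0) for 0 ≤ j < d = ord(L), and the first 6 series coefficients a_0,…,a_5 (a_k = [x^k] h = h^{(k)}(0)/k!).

L = (96 - 288·x - 4608·x^2 - 4608·x^3) + (-41 + 1248·x^2 - 2304·x^4)·Dx + (3 + 32·x + 96·x^2 + 512·x^3 + 768·x^4)·Dx^2  (order 2).
h: a_k = 1, 27, 337/2, 81/2, -16141/8, 729/40, …
ICs: h(0) = 1, h′(0) = 27.

f: a_k = 0, -8, 0, 128/3, 0, -2048/5, …
g: a_k = 3, 9, 27/2, 27/2, 81/8, 243/40, …
Weyl lclm of L_f,L_g ⇒ L₀ (ord ≤ 3).
h₀' ⇒ L via d/dx closure of L₀.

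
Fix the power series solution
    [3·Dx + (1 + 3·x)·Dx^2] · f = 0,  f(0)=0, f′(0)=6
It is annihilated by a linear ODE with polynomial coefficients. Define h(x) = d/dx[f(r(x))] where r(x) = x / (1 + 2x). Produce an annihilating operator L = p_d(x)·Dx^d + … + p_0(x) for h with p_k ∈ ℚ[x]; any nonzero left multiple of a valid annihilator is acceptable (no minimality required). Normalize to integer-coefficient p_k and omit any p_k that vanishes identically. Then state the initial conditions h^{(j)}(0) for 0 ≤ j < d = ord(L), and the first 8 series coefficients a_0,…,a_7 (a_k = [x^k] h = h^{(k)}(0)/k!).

L = (7 + 20·x) + (1 + 7·x + 10·x^2)·Dx  (order 1).
h: a_k = 6, -42, 234, -1218, 6186, -31122, 155994, -780738, …
ICs: h(0) = 6.

f: a_k = 0, 6, -9, 18, -81/2, 486/5, -243, 4374/7, …
h₀=f(r): pull back L_f along r ⇒ L₀.
Derive L from L₀ (diff closure).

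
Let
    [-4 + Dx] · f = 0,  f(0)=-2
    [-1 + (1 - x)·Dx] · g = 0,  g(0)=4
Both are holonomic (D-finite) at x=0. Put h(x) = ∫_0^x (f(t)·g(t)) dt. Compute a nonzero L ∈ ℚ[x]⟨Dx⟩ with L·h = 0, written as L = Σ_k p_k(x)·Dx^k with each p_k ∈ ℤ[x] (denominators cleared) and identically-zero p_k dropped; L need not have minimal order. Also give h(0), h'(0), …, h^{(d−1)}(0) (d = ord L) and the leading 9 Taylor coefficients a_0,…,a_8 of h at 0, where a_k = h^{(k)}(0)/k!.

f: a_k = -2, -8, -16, -64/3, -64/3, -256/15, -512/45, -2048/315, -1024/315, …
g: a_k = 4, 4, 4, 4, 4, 4, 4, 4, 4, …
Sym-product of L_f,L_g gives L₀ (≤ ord 1).
h=∫h₀ ⇒ L = L₀·Dx.
L = (5 - 4·x)·Dx + (-1 + x)·Dx^2  (order 2).
h: a_k = 0, -8, -20, -104/3, -142/3, -824/15, -2572/45, -3496/63, -16319/315, …
ICs: h(0) = 0, h′(0) = -8.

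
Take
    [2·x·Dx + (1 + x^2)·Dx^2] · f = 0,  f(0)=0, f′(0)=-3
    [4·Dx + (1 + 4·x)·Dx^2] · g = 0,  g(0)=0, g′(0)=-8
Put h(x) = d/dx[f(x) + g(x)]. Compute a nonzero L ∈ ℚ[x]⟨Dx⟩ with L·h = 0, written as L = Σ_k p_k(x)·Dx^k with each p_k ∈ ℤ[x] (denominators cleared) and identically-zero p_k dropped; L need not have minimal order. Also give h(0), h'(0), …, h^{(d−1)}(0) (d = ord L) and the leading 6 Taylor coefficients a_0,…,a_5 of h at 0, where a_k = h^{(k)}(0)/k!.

f: a_k = 0, -3, 0, 1, 0, -3/5, …
g: a_k = 0, -8, 16, -128/3, 128, -2048/5, …
f+g: L₀ = lclm(L_f,L_g), ord ≤ 2+2.
Differentiate: ansatz ord ≤ ord L₀ ⇒ L.
L = (-4 - 48·x + 12·x^2 + 16·x^3) + (-17 - 8·x - 45·x^2 + 24·x^3 + 32·x^4)·Dx + (-2 - 7·x + 4·x^2 + x^3 + 6·x^4 + 8·x^5)·Dx^2  (order 2).
h: a_k = -11, 32, -125, 512, -2051, 8192, …
ICs: h(0) = -11, h′(0) = 32.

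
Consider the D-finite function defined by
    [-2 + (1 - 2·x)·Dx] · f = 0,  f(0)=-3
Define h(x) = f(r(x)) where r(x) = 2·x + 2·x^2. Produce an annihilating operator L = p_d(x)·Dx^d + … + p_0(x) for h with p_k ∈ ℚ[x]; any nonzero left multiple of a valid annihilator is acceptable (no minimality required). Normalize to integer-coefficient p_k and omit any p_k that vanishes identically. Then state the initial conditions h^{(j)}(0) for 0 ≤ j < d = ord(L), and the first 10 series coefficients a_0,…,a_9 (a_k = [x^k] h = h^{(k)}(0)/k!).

L = (4 + 8·x) + (-1 + 4·x + 4·x^2)·Dx  (order 1).
h: a_k = -3, -12, -60, -288, -1392, -6720, -32448, -156672, -756480, -3652608, …
ICs: h(0) = -3.

f: a_k = -3, -6, -12, -24, -48, -96, -192, -384, -768, -1536, …
Substitute x→r, Dx→(1/r')Dx; clear ⇒ L₀.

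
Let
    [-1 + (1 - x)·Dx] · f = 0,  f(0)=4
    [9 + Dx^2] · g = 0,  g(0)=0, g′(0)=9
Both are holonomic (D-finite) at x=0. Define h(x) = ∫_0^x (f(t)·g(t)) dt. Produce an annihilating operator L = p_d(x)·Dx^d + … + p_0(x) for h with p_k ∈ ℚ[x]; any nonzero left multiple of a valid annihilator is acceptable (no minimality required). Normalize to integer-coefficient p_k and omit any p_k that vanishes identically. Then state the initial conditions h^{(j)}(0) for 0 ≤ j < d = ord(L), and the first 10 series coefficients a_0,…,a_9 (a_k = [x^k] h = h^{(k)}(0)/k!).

f: a_k = 4, 4, 4, 4, 4, 4, 4, 4, 4, 4, …
g: a_k = 0, 9, 0, -27/2, 0, 243/40, 0, -729/560, 0, 729/4480, …
h₀=f·g: eliminate ⇒ L₀, order ≤ 1·2.
h=∫₀ˣh₀: take L = L₀·Dx.
L = (-9 + 9·x)·Dx + 2·Dx^2 + (-1 + x)·Dx^3  (order 3).
h: a_k = 0, 0, 18, 12, -9/2, -18/5, 21/20, 9/10, 153/1120, 17/140, …
ICs: h(0) = 0, h′(0) = 0, h′′(0) = 36.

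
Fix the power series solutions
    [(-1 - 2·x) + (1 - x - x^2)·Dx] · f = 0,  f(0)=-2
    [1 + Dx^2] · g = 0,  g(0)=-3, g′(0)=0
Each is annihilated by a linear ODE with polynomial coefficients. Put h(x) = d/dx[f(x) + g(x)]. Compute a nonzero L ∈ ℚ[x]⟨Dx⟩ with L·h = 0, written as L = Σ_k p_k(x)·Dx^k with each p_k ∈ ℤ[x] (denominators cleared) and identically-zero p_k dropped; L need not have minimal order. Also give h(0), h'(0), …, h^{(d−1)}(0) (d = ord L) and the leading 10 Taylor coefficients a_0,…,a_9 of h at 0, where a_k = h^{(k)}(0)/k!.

L = (124 + 358·x + 470·x^2 + 230·x^3 + 130·x^4 + 18·x^5 + 6·x^6) + (-19 - 29·x + 36·x^2 + 55·x^3 + 50·x^4 + 27·x^5 + 7·x^6 + 2·x^7)·Dx + (124 + 358·x + 470·x^2 + 230·x^3 + 130·x^4 + 18·x^5 + 6·x^6)·Dx^2 + (-19 - 29·x + 36·x^2 + 55·x^3 + 50·x^4 + 27·x^5 + 7·x^6 + 2·x^7)·Dx^3  (order 3).
h: a_k = -2, -5, -18, -81/2, -80, -6239/40, -294, -913921/1680, -990, -215308799/120960, …
ICs: h(0) = -2, h′(0) = -5, h′′(0) = -36.

f: a_k = -2, -2, -4, -6, -10, -16, -26, -42, -68, -110, …
g: a_k = -3, 0, 3/2, 0, -1/8, 0, 1/240, 0, -1/13440, 0, …
Weyl lclm of L_f,L_g ⇒ L₀ (ord ≤ 3).
h₀' ⇒ L via d/dx closure of L₀.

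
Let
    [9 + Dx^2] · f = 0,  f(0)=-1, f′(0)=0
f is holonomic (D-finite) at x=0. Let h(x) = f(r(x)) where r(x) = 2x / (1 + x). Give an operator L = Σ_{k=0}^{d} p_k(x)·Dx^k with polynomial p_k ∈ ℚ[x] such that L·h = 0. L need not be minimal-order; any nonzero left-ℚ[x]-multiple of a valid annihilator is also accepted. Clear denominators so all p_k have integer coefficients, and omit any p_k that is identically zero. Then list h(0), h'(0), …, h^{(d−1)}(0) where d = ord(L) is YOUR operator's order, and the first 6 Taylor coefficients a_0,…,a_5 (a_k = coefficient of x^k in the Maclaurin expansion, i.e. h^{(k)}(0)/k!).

L = 36 + (2 + 6·x + 6·x^2 + 2·x^3)·Dx + (1 + 4·x + 6·x^2 + 4·x^3 + x^4)·Dx^2  (order 2).
h: a_k = -1, 0, 18, -36, 0, 144, …
ICs: h(0) = -1, h′(0) = 0.

f: a_k = -1, 0, 9/2, 0, -27/8, 0, …
L₀ from L_f via x↦r, Dx↦r'^{-1}Dx.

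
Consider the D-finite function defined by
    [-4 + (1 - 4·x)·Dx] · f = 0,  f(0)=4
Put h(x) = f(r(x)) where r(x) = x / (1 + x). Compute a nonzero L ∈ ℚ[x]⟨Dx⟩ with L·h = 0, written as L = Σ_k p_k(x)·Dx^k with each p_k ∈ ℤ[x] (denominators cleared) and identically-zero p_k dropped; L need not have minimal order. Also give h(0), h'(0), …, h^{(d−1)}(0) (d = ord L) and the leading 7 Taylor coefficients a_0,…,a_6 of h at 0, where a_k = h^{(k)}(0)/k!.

f: a_k = 4, 16, 64, 256, 1024, 4096, 16384, …
h₀=f(r): pull back L_f along r ⇒ L₀.
L = 4 + (-1 + 2·x + 3·x^2)·Dx  (order 1).
h: a_k = 4, 16, 48, 144, 432, 1296, 3888, …
ICs: h(0) = 4.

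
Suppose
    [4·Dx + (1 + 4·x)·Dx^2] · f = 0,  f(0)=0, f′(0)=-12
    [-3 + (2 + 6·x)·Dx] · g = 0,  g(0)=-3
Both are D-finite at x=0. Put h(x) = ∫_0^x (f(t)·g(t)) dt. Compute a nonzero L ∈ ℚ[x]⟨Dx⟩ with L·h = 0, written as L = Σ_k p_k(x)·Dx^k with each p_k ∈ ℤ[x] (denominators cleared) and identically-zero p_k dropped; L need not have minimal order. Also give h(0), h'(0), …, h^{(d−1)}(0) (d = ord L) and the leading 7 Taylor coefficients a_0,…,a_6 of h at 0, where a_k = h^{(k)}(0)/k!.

L = (3 + 36·x)·Dx + (4 + 12·x)·Dx^2 + (4 + 40·x + 132·x^2 + 144·x^3)·Dx^3  (order 3).
h: a_k = 0, 0, 18, -6, 87/8, -117/4, 28149/320, …
ICs: h(0) = 0, h′(0) = 0, h′′(0) = 36.

f: a_k = 0, -12, 24, -64, 192, -3072/5, 2048, …
g: a_k = -3, -9/2, 27/8, -81/16, 1215/128, -5103/256, 45927/1024, …
Product ⇒ symmetric product L₀, ord ≤ 2.
∫: right-multiply L₀ by Dx.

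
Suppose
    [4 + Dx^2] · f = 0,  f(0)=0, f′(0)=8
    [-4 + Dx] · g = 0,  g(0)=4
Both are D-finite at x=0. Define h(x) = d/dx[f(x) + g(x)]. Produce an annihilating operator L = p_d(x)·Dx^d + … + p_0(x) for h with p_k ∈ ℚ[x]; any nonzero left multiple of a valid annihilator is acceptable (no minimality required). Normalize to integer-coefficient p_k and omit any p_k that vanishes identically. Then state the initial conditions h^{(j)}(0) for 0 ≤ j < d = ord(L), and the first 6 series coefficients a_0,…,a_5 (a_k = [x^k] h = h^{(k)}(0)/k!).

f: a_k = 0, 8, 0, -16/3, 0, 16/15, …
g: a_k = 4, 16, 32, 128/3, 128/3, 512/15, …
Weyl lclm of L_f,L_g ⇒ L₀ (ord ≤ 3).
Derive L from L₀ (diff closure).
L = 16 - 4·Dx + 4·Dx^2 - Dx^3  (order 3).
h: a_k = 24, 64, 112, 512/3, 176, 2048/15, …
ICs: h(0) = 24, h′(0) = 64, h′′(0) = 224.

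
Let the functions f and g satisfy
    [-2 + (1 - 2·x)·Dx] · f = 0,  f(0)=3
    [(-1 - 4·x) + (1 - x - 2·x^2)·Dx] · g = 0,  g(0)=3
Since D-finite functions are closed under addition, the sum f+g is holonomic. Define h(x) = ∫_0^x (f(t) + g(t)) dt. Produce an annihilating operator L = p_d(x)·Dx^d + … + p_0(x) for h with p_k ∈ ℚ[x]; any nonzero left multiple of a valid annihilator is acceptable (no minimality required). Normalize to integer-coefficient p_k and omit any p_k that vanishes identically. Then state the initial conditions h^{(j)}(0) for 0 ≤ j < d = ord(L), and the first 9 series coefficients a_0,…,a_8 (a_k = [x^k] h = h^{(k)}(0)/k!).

L = -4·Dx + (-2 - 8·x)·Dx^2 + (1 - x - 2·x^2)·Dx^3  (order 3).
h: a_k = 0, 6, 9/2, 7, 39/4, 81/5, 53/2, 321/7, 639/8, …
ICs: h(0) = 0, h′(0) = 6, h′′(0) = 9.

f: a_k = 3, 6, 12, 24, 48, 96, 192, 384, 768, …
g: a_k = 3, 3, 9, 15, 33, 63, 129, 255, 513, …
L₀ := lclm(L_f,L_g); ord L₀ ≤ 1+1.
h=∫h₀ ⇒ L = L₀·Dx.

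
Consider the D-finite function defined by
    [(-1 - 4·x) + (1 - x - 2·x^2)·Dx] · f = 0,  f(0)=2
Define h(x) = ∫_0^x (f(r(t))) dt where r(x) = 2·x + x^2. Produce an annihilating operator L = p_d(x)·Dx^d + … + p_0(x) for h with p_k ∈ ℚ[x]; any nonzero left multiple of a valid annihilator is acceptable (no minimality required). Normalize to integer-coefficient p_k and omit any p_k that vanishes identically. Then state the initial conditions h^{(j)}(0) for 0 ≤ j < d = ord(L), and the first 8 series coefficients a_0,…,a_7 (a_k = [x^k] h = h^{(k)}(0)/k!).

L = (2 + 16·x + 8·x^2)·Dx + (-1 + 3·x + 6·x^2 + 2·x^3)·Dx^2  (order 2).
h: a_k = 0, 2, 2, 26/3, 26, 478/5, 1054/3, 9402/7, …
ICs: h(0) = 0, h′(0) = 2.

f: a_k = 2, 2, 6, 10, 22, 42, 86, 170, …
Substitute x→r, Dx→(1/r')Dx; clear ⇒ L₀.
h=∫h₀ ⇒ L = L₀·Dx.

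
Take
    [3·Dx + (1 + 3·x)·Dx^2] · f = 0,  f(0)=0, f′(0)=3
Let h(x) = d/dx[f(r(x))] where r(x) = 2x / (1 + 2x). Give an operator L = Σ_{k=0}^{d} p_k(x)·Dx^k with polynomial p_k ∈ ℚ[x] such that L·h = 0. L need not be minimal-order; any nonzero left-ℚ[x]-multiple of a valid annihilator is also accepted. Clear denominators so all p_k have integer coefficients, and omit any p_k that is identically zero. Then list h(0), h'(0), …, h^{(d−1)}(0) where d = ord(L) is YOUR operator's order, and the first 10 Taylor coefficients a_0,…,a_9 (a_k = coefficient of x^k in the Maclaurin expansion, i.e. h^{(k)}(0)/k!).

L = (10 + 32·x) + (1 + 10·x + 16·x^2)·Dx  (order 1).
h: a_k = 6, -60, 504, -4080, 32736, -262080, 2097024, -16776960, 134217216, -1073740800, …
ICs: h(0) = 6.

f: a_k = 0, 3, -9/2, 9, -81/4, 243/5, -243/2, 2187/7, -6561/8, 2187, …
h₀=f(r): pull back L_f along r ⇒ L₀.
Differentiate: ansatz ord ≤ ord L₀ ⇒ L.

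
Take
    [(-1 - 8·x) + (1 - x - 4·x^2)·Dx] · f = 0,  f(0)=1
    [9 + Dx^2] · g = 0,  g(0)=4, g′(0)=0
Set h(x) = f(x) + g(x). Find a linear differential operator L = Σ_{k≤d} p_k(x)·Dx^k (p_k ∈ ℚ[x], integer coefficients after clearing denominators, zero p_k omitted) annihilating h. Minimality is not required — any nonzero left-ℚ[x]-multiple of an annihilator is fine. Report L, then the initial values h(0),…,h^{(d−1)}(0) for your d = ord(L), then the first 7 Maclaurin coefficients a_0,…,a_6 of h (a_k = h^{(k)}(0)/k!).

L = (567 + 4806·x + 3321·x^2 + 9936·x^3 + 6480·x^4 + 10368·x^5) + (-171 + 117·x + 441·x^2 - 135·x^3 + 540·x^4 + 3888·x^5 + 5184·x^6)·Dx + (63 + 534·x + 369·x^2 + 1104·x^3 + 720·x^4 + 1152·x^5)·Dx^2 + (-19 + 13·x + 49·x^2 - 15·x^3 + 60·x^4 + 432·x^5 + 576·x^6)·Dx^3  (order 3).
h: a_k = 5, 1, -13, 9, 85/2, 65, 3539/20, …
ICs: h(0) = 5, h′(0) = 1, h′′(0) = -26.

f: a_k = 1, 1, 5, 9, 29, 65, 181, …
g: a_k = 4, 0, -18, 0, 27/2, 0, -81/20, …
h₀=f+g: left-lcm gives L₀, ord ≤ 3.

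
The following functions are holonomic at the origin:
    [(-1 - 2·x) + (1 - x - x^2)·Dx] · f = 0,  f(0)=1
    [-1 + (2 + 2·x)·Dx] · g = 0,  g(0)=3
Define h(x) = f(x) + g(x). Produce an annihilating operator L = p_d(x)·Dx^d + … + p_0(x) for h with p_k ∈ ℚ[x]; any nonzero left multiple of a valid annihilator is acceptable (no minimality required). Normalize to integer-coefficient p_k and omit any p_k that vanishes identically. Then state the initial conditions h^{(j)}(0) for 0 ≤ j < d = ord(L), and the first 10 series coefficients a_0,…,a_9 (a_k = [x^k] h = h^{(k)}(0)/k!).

L = (-9 - 21·x - 21·x^2 - 10·x^3) + (17 + 54·x + 87·x^2 + 74·x^3 + 25·x^4)·Dx + (-2 - 14·x - 6·x^2 + 30·x^3 + 34·x^4 + 10·x^5)·Dx^2  (order 2).
h: a_k = 4, 5/2, 13/8, 51/16, 625/128, 2069/256, 13249/1024, 43107/2048, 1112825/32768, 3606625/65536, …
ICs: h(0) = 4, h′(0) = 5/2.

f: a_k = 1, 1, 2, 3, 5, 8, 13, 21, 34, 55, …
g: a_k = 3, 3/2, -3/8, 3/16, -15/128, 21/256, -63/1024, 99/2048, -1287/32768, 2145/65536, …
Sum ⇒ L₀ = lclm(L_f,L_g) in ℚ(x)⟨Dx⟩.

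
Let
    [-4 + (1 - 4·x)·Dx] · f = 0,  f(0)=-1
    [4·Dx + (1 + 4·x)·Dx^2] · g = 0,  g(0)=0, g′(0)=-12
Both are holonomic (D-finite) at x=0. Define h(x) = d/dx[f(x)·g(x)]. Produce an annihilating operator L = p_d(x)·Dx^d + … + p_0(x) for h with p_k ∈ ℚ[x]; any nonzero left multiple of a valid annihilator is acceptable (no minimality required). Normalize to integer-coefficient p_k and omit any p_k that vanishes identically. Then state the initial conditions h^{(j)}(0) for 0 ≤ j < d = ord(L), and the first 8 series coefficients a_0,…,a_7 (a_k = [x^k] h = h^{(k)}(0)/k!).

f: a_k = -1, -4, -16, -64, -256, -1024, -4096, -16384, …
g: a_k = 0, -12, 24, -64, 192, -3072/5, 2048, -49152/7, …
L₀ := L_f ⊗_s L_g (sym. prod.), ord ≤ 2.
Derive L from L₀ (diff closure).
L = 64 + (4 + 80·x)·Dx + (-1 + 16·x^2)·Dx^2  (order 2).
h: a_k = 12, 48, 480, 1792, 12032, 227328/5, 1306624/5, 34930688/35, …
ICs: h(0) = 12, h′(0) = 48.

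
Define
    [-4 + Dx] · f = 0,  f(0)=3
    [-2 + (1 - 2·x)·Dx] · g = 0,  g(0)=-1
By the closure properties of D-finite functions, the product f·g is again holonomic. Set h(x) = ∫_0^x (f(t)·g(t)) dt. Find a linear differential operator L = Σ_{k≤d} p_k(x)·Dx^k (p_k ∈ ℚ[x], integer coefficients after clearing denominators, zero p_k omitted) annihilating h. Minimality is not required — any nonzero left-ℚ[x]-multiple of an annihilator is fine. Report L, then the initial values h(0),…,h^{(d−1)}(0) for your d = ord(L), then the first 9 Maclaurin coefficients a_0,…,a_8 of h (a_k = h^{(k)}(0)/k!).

f: a_k = 3, 12, 24, 32, 32, 128/5, 256/15, 1024/105, 512/105, …
g: a_k = -1, -2, -4, -8, -16, -32, -64, -128, -256, …
Product ⇒ symmetric product L₀, ord ≤ 1.
∫: right-multiply L₀ by Dx.
L = (6 - 8·x)·Dx + (-1 + 2·x)·Dx^2  (order 2).
h: a_k = 0, -3, -9, -20, -38, -336/5, -1744/15, -21184/105, -2480/7, …
ICs: h(0) = 0, h′(0) = -3.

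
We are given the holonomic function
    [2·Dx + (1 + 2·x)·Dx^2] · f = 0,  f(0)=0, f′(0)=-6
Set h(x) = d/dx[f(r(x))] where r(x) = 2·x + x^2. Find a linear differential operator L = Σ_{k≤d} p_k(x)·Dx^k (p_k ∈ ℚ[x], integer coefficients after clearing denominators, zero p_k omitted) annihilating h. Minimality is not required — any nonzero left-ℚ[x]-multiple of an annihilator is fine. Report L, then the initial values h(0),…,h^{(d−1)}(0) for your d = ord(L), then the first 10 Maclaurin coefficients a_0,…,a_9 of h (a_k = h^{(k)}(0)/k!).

L = (3 + 4·x + 2·x^2) + (1 + 5·x + 6·x^2 + 2·x^3)·Dx  (order 1).
h: a_k = -12, 36, -120, 408, -1392, 4752, -16224, 55392, -189120, 645696, …
ICs: h(0) = -12.

f: a_k = 0, -6, 6, -8, 12, -96/5, 32, -384/7, 96, -512/3, …
Change of var in L_f (x↦r) gives L₀.
Derive L from L₀ (diff closure).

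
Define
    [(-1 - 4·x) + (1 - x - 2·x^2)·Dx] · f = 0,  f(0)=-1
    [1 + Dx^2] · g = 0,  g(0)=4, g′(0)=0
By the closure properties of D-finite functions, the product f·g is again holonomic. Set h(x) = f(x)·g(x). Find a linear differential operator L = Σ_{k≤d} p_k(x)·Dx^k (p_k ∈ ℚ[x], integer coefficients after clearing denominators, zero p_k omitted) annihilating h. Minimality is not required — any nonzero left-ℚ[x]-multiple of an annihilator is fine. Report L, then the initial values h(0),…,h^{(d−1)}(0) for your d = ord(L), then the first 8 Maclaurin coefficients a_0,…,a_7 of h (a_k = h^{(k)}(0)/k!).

L = (3 + x + 2·x^2) + (2 + 8·x)·Dx + (-1 + x + 2·x^2)·Dx^2  (order 2).
h: a_k = -4, -4, -10, -18, -229/6, -445/6, -27089/180, -53789/180, …
ICs: h(0) = -4, h′(0) = -4.

f: a_k = -1, -1, -3, -5, -11, -21, -43, -85, …
g: a_k = 4, 0, -2, 0, 1/6, 0, -1/180, 0, …
f·g: L₀ = L_f ⊗_s L_g, ord ≤ 1·2.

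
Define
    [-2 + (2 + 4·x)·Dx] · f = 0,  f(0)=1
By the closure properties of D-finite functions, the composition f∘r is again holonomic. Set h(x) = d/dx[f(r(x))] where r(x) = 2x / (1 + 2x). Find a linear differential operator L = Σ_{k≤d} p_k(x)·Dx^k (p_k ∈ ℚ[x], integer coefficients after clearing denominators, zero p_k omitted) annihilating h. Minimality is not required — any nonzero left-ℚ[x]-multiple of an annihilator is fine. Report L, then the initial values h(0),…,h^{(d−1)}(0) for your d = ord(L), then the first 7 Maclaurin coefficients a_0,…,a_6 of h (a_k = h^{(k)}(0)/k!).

f: a_k = 1, 1, -1/2, 1/2, -5/8, 7/8, -21/16, …
Change of var in L_f (x↦r) gives L₀.
h=h₀': d/dx-closure on L₀ ⇒ L.
L = (-6 - 24·x) + (-1 - 8·x - 12·x^2)·Dx  (order 1).
h: a_k = 2, -12, 60, -296, 1500, -7848, 42168, …
ICs: h(0) = 2.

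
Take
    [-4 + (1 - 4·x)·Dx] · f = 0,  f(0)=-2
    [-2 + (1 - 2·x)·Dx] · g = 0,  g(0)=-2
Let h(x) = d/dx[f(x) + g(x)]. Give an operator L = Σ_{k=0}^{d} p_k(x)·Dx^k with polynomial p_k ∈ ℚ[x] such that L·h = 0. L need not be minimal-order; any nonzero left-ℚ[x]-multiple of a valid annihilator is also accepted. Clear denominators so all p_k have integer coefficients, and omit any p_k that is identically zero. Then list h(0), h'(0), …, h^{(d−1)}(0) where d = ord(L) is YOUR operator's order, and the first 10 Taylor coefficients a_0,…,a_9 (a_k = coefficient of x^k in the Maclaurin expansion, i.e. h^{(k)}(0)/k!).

f: a_k = -2, -8, -32, -128, -512, -2048, -8192, -32768, -131072, -524288, …
g: a_k = -2, -4, -8, -16, -32, -64, -128, -256, -512, -1024, …
L₀ := lclm(L_f,L_g); ord L₀ ≤ 1+1.
h=h₀': d/dx-closure on L₀ ⇒ L.
L = 48 + (-18 + 48·x)·Dx + (1 - 6·x + 8·x^2)·Dx^2  (order 2).
h: a_k = -12, -80, -432, -2176, -10560, -49920, -231168, -1052672, -4727808, -20992000, …
ICs: h(0) = -12, h′(0) = -80.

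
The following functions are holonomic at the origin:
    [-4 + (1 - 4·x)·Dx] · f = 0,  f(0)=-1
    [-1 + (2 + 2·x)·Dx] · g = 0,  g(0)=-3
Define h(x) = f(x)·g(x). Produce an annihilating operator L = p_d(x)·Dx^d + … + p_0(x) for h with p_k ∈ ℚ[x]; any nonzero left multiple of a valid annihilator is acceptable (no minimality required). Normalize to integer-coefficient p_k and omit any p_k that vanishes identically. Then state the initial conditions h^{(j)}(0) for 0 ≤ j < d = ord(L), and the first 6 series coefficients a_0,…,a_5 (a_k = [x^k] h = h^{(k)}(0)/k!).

f: a_k = -1, -4, -16, -64, -256, -1024, …
g: a_k = -3, -3/2, 3/8, -3/16, 15/128, -21/256, …
L₀ := L_f ⊗_s L_g (sym. prod.), ord ≤ 1.
L = (9 + 4·x) + (-2 + 6·x + 8·x^2)·Dx  (order 1).
h: a_k = 3, 27/2, 429/8, 3435/16, 109905/128, 879261/256, …
ICs: h(0) = 3.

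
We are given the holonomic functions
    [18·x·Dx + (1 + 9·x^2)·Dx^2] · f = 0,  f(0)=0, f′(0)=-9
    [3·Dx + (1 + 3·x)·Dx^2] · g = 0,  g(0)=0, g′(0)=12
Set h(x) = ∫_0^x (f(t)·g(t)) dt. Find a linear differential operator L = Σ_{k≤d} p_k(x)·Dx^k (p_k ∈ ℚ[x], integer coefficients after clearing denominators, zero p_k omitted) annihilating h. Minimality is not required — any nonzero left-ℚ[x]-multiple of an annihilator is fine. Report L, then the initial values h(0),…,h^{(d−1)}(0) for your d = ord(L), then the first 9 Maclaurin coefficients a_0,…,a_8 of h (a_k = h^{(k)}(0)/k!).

L = (648 + 3564·x + 19440·x^2 + 113724·x^3 + 262440·x^4 + 341172·x^5 + 236196·x^7)·Dx^2 + (162 + 3348·x + 24948·x^2 + 117612·x^3 + 396576·x^4 + 813564·x^5 + 918540·x^6 + 236196·x^7 + 826686·x^8)·Dx^3 + (36 + 576·x + 5184·x^2 + 25272·x^3 + 87480·x^4 + 227448·x^5 + 419904·x^6 + 472392·x^7 + 236196·x^8 + 472392·x^9)·Dx^4 + (5 + 54·x + 333·x^2 + 1512·x^3 + 5346·x^4 + 14580·x^5 + 30618·x^6 + 52488·x^7 + 59049·x^8 + 39366·x^9 + 59049·x^10)·Dx^5  (order 5).
h: a_k = 0, 0, 0, -36, 81/2, 0, 81/2, -12636/35, 24057/40, …
ICs: h(0) = 0, h′(0) = 0, h′′(0) = 0, h′′′(0) = -216, h′′′′(0) = 972.

f: a_k = 0, -9, 0, 27, 0, -729/5, 0, 6561/7, 0, …
g: a_k = 0, 12, -18, 36, -81, 972/5, -486, 8748/7, -6561/2, …
f·g: L₀ = L_f ⊗_s L_g, ord ≤ 2·2.
Integrate: L := L₀·Dx.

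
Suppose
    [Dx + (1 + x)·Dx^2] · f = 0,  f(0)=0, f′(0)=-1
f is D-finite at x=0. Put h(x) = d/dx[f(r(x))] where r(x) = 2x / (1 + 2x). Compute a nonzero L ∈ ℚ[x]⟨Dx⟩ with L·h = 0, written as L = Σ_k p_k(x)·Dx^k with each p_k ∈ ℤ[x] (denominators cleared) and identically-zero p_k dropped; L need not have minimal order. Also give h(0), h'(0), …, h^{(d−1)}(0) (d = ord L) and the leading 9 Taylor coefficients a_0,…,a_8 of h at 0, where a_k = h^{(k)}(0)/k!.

L = (6 + 16·x) + (1 + 6·x + 8·x^2)·Dx  (order 1).
h: a_k = -2, 12, -56, 240, -992, 4032, -16256, 65280, -261632, …
ICs: h(0) = -2.

f: a_k = 0, -1, 1/2, -1/3, 1/4, -1/5, 1/6, -1/7, 1/8, …
Substitute x→r, Dx→(1/r')Dx; clear ⇒ L₀.
Derive L from L₀ (diff closure).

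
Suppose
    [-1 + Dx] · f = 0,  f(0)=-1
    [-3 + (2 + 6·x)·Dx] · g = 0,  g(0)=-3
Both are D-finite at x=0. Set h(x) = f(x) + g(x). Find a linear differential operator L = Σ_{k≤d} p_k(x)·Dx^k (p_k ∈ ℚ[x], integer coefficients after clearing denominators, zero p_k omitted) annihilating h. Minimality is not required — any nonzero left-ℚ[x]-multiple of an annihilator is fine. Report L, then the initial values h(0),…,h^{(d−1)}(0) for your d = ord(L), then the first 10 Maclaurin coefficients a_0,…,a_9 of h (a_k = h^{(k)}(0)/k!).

L = (15 + 18·x) + (-13 - 24·x - 36·x^2)·Dx + (-2 + 6·x + 36·x^2)·Dx^2  (order 2).
h: a_k = -4, -11/2, 23/8, -251/48, 3629/384, -76577/3840, 2066651/46080, -68201723/645120, 2659861949/10321920, -119693799737/185794560, …
ICs: h(0) = -4, h′(0) = -11/2.

f: a_k = -1, -1, -1/2, -1/6, -1/24, -1/120, -1/720, -1/5040, -1/40320, -1/362880, …
g: a_k = -3, -9/2, 27/8, -81/16, 1215/128, -5103/256, 45927/1024, -216513/2048, 8444007/32768, -42220035/65536, …
Weyl lclm of L_f,L_g ⇒ L₀ (ord ≤ 2).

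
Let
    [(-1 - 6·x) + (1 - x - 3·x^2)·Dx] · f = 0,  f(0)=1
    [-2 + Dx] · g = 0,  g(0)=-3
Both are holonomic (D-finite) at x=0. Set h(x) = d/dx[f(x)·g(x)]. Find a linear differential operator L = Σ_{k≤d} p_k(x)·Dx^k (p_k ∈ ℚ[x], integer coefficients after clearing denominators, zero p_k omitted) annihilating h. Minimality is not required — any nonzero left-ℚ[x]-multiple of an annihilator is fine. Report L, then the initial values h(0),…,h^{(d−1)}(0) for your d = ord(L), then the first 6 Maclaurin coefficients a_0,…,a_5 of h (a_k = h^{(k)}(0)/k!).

f: a_k = 1, 1, 4, 7, 19, 40, …
g: a_k = -3, -6, -6, -4, -2, -4/5, …
Product ⇒ symmetric product L₀, ord ≤ 1.
Differentiate: ansatz ord ≤ ord L₀ ⇒ L.
L = (16 + 30·x - 2·x^2 - 48·x^3 + 36·x^4) + (-3 - x + 19·x^2 + 6·x^3 - 18·x^4)·Dx  (order 1).
h: a_k = -9, -48, -165, -516, -1474, -20462/5, …
ICs: h(0) = -9.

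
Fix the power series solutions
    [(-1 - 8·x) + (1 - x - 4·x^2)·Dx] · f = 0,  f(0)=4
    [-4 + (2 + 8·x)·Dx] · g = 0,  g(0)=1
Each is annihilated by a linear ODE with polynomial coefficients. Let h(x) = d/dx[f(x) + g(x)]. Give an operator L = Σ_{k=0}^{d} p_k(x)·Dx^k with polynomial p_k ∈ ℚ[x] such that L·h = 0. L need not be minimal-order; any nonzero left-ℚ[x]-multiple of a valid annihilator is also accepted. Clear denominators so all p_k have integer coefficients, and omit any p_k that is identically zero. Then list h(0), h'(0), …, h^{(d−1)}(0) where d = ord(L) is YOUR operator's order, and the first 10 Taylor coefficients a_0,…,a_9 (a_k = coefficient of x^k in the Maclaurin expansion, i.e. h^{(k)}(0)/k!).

L = (-114 - 780·x - 2688·x^2 - 2688·x^3 - 3840·x^4) + (-21 - 420·x - 2778·x^2 - 7200·x^3 - 10272·x^4 - 11520·x^5)·Dx + (6 + 57·x + 153·x^2 + 4·x^3 - 816·x^4 - 2624·x^5 - 2560·x^6)·Dx^2  (order 2).
h: a_k = 6, 36, 120, 424, 1440, 3840, 14196, 30416, 131184, 206320, …
ICs: h(0) = 6, h′(0) = 36.

f: a_k = 4, 4, 20, 36, 116, 260, 724, 1764, 4660, 11716, …
g: a_k = 1, 2, -2, 4, -10, 28, -84, 264, -858, 2860, …
Sum ⇒ L₀ = lclm(L_f,L_g) in ℚ(x)⟨Dx⟩.
Derive L from L₀ (diff closure).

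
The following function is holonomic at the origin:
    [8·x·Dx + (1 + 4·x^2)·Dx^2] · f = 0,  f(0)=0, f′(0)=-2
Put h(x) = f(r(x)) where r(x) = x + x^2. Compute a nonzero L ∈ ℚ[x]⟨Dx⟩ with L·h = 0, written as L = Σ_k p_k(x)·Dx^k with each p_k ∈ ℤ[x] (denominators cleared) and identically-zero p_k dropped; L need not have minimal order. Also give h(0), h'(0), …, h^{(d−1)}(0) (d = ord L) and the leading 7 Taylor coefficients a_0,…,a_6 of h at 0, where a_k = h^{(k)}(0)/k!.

f: a_k = 0, -2, 0, 8/3, 0, -32/5, 0, …
Substitute x→r, Dx→(1/r')Dx; clear ⇒ L₀.
L = (-2 + 8·x + 32·x^2 + 48·x^3 + 24·x^4)·Dx + (1 + 2·x + 4·x^2 + 16·x^3 + 20·x^4 + 8·x^5)·Dx^2  (order 2).
h: a_k = 0, -2, -2, 8/3, 8, 8/5, -88/3, …
ICs: h(0) = 0, h′(0) = -2.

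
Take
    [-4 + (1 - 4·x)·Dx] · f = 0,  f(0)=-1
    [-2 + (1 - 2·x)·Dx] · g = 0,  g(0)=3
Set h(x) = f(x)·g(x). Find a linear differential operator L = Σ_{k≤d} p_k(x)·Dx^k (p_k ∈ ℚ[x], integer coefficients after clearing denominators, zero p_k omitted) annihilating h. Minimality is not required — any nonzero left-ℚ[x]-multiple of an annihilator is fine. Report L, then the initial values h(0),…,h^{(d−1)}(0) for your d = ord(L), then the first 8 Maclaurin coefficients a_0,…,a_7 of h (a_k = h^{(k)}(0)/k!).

f: a_k = -1, -4, -16, -64, -256, -1024, -4096, -16384, …
g: a_k = 3, 6, 12, 24, 48, 96, 192, 384, …
Product ⇒ symmetric product L₀, ord ≤ 1.
L = (-6 + 16·x) + (1 - 6·x + 8·x^2)·Dx  (order 1).
h: a_k = -3, -18, -84, -360, -1488, -6048, -24384, -97920, …
ICs: h(0) = -3.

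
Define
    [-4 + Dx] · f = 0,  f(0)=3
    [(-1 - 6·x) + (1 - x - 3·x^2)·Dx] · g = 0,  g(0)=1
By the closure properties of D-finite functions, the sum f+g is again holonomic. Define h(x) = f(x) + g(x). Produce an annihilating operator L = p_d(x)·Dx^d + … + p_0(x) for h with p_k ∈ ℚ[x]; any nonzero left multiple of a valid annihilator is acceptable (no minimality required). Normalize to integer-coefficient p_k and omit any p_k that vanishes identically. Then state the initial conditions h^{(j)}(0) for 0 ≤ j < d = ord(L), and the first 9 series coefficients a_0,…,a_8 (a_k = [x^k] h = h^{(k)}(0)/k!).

L = (16 - 8·x + 360·x^2 + 288·x^3) + (8 - 50·x - 134·x^2 + 96·x^3 + 144·x^4)·Dx + (-3 + 13·x + 11·x^2 - 42·x^3 - 36·x^4)·Dx^2  (order 2).
h: a_k = 4, 13, 28, 39, 51, 328/5, 1711/15, 23809/105, 53852/105, …
ICs: h(0) = 4, h′(0) = 13.

f: a_k = 3, 12, 24, 32, 32, 128/5, 256/15, 1024/105, 512/105, …
g: a_k = 1, 1, 4, 7, 19, 40, 97, 217, 508, …
Sum ⇒ L₀ = lclm(L_f,L_g) in ℚ(x)⟨Dx⟩.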